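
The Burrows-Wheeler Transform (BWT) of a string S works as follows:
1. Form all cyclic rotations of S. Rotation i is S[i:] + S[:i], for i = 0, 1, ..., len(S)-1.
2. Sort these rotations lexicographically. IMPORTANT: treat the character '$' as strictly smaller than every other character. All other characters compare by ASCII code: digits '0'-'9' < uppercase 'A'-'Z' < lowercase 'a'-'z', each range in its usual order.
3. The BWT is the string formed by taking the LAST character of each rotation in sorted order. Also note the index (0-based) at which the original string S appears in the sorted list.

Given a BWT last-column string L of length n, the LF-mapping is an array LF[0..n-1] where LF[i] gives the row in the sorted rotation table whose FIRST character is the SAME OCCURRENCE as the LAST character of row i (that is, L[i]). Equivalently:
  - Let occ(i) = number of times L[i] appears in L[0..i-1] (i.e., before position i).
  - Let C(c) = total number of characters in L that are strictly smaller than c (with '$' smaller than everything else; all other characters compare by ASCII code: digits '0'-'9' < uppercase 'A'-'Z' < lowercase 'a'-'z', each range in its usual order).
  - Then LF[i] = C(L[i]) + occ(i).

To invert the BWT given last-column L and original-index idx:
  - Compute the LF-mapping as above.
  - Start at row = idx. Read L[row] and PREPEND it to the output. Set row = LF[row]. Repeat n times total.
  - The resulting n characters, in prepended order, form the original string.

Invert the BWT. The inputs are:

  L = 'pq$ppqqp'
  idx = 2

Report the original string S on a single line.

LF mapping: 1 5 0 2 3 6 7 4
Walk LF starting at row 2, prepending L[row]:
  step 1: row=2, L[2]='$', prepend. Next row=LF[2]=0
  step 2: row=0, L[0]='p', prepend. Next row=LF[0]=1
  step 3: row=1, L[1]='q', prepend. Next row=LF[1]=5
  step 4: row=5, L[5]='q', prepend. Next row=LF[5]=6
  step 5: row=6, L[6]='q', prepend. Next row=LF[6]=7
  step 6: row=7, L[7]='p', prepend. Next row=LF[7]=4
  step 7: row=4, L[4]='p', prepend. Next row=LF[4]=3
  step 8: row=3, L[3]='p', prepend. Next row=LF[3]=2
Reversed output: pppqqqp$

Answer: pppqqqp$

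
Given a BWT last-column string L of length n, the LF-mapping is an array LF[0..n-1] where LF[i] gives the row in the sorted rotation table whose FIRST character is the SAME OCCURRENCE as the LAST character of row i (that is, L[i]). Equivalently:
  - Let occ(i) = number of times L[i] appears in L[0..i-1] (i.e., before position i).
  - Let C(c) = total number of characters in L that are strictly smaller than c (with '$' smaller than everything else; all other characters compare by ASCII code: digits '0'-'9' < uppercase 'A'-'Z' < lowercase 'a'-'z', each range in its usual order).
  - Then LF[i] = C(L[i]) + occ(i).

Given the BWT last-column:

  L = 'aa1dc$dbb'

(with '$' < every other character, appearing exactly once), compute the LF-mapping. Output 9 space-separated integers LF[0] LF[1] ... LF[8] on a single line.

Char counts: '$':1, '1':1, 'a':2, 'b':2, 'c':1, 'd':2
C (first-col start): C('$')=0, C('1')=1, C('a')=2, C('b')=4, C('c')=6, C('d')=7
L[0]='a': occ=0, LF[0]=C('a')+0=2+0=2
L[1]='a': occ=1, LF[1]=C('a')+1=2+1=3
L[2]='1': occ=0, LF[2]=C('1')+0=1+0=1
L[3]='d': occ=0, LF[3]=C('d')+0=7+0=7
L[4]='c': occ=0, LF[4]=C('c')+0=6+0=6
L[5]='$': occ=0, LF[5]=C('$')+0=0+0=0
L[6]='d': occ=1, LF[6]=C('d')+1=7+1=8
L[7]='b': occ=0, LF[7]=C('b')+0=4+0=4
L[8]='b': occ=1, LF[8]=C('b')+1=4+1=5

Answer: 2 3 1 7 6 0 8 4 5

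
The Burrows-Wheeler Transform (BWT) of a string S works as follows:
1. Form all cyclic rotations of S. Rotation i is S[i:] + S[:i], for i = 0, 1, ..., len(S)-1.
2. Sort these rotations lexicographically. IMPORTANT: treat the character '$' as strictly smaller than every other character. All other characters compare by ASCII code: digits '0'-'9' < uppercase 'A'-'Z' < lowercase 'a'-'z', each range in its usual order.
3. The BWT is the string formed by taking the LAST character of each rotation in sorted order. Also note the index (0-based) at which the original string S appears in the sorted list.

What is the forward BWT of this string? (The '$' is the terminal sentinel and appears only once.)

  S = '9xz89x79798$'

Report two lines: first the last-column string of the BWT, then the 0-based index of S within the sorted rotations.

All 12 rotations (rotation i = S[i:]+S[:i]):
  rot[0] = 9xz89x79798$
  rot[1] = xz89x79798$9
  rot[2] = z89x79798$9x
  rot[3] = 89x79798$9xz
  rot[4] = 9x79798$9xz8
  rot[5] = x79798$9xz89
  rot[6] = 79798$9xz89x
  rot[7] = 9798$9xz89x7
  rot[8] = 798$9xz89x79
  rot[9] = 98$9xz89x797
  rot[10] = 8$9xz89x7979
  rot[11] = $9xz89x79798
Sorted (with $ < everything):
  sorted[0] = $9xz89x79798  (last char: '8')
  sorted[1] = 79798$9xz89x  (last char: 'x')
  sorted[2] = 798$9xz89x79  (last char: '9')
  sorted[3] = 8$9xz89x7979  (last char: '9')
  sorted[4] = 89x79798$9xz  (last char: 'z')
  sorted[5] = 9798$9xz89x7  (last char: '7')
  sorted[6] = 98$9xz89x797  (last char: '7')
  sorted[7] = 9x79798$9xz8  (last char: '8')
  sorted[8] = 9xz89x79798$  (last char: '$')
  sorted[9] = x79798$9xz89  (last char: '9')
  sorted[10] = xz89x79798$9  (last char: '9')
  sorted[11] = z89x79798$9x  (last char: 'x')
Last column: 8x99z778$99x
Original string S is at sorted index 8

Answer: 8x99z778$99x
8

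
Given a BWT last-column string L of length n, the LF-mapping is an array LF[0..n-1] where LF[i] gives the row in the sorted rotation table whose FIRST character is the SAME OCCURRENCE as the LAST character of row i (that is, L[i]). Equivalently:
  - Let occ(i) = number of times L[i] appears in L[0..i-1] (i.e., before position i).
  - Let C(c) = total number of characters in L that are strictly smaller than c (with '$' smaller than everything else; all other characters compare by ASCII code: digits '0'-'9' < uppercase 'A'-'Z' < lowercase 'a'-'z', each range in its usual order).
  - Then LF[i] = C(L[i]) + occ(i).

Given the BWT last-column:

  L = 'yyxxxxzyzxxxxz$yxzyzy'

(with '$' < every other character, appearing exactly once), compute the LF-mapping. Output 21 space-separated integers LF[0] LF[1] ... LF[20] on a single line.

Char counts: '$':1, 'x':9, 'y':6, 'z':5
C (first-col start): C('$')=0, C('x')=1, C('y')=10, C('z')=16
L[0]='y': occ=0, LF[0]=C('y')+0=10+0=10
L[1]='y': occ=1, LF[1]=C('y')+1=10+1=11
L[2]='x': occ=0, LF[2]=C('x')+0=1+0=1
L[3]='x': occ=1, LF[3]=C('x')+1=1+1=2
L[4]='x': occ=2, LF[4]=C('x')+2=1+2=3
L[5]='x': occ=3, LF[5]=C('x')+3=1+3=4
L[6]='z': occ=0, LF[6]=C('z')+0=16+0=16
L[7]='y': occ=2, LF[7]=C('y')+2=10+2=12
L[8]='z': occ=1, LF[8]=C('z')+1=16+1=17
L[9]='x': occ=4, LF[9]=C('x')+4=1+4=5
L[10]='x': occ=5, LF[10]=C('x')+5=1+5=6
L[11]='x': occ=6, LF[11]=C('x')+6=1+6=7
L[12]='x': occ=7, LF[12]=C('x')+7=1+7=8
L[13]='z': occ=2, LF[13]=C('z')+2=16+2=18
L[14]='$': occ=0, LF[14]=C('$')+0=0+0=0
L[15]='y': occ=3, LF[15]=C('y')+3=10+3=13
L[16]='x': occ=8, LF[16]=C('x')+8=1+8=9
L[17]='z': occ=3, LF[17]=C('z')+3=16+3=19
L[18]='y': occ=4, LF[18]=C('y')+4=10+4=14
L[19]='z': occ=4, LF[19]=C('z')+4=16+4=20
L[20]='y': occ=5, LF[20]=C('y')+5=10+5=15

Answer: 10 11 1 2 3 4 16 12 17 5 6 7 8 18 0 13 9 19 14 20 15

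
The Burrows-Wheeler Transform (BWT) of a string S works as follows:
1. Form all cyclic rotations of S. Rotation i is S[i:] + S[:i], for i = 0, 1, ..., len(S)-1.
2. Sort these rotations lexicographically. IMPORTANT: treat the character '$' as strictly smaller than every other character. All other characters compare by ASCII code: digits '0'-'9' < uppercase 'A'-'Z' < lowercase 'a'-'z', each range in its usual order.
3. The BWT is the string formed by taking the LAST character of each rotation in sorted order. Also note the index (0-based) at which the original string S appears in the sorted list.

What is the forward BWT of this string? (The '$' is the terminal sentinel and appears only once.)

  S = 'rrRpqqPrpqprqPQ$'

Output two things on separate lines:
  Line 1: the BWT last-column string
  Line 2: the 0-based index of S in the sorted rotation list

Answer: QqqPrrRqrqpprPp$
15

Derivation:
All 16 rotations (rotation i = S[i:]+S[:i]):
  rot[0] = rrRpqqPrpqprqPQ$
  rot[1] = rRpqqPrpqprqPQ$r
  rot[2] = RpqqPrpqprqPQ$rr
  rot[3] = pqqPrpqprqPQ$rrR
  rot[4] = qqPrpqprqPQ$rrRp
  rot[5] = qPrpqprqPQ$rrRpq
  rot[6] = PrpqprqPQ$rrRpqq
  rot[7] = rpqprqPQ$rrRpqqP
  rot[8] = pqprqPQ$rrRpqqPr
  rot[9] = qprqPQ$rrRpqqPrp
  rot[10] = prqPQ$rrRpqqPrpq
  rot[11] = rqPQ$rrRpqqPrpqp
  rot[12] = qPQ$rrRpqqPrpqpr
  rot[13] = PQ$rrRpqqPrpqprq
  rot[14] = Q$rrRpqqPrpqprqP
  rot[15] = $rrRpqqPrpqprqPQ
Sorted (with $ < everything):
  sorted[0] = $rrRpqqPrpqprqPQ  (last char: 'Q')
  sorted[1] = PQ$rrRpqqPrpqprq  (last char: 'q')
  sorted[2] = PrpqprqPQ$rrRpqq  (last char: 'q')
  sorted[3] = Q$rrRpqqPrpqprqP  (last char: 'P')
  sorted[4] = RpqqPrpqprqPQ$rr  (last char: 'r')
  sorted[5] = pqprqPQ$rrRpqqPr  (last char: 'r')
  sorted[6] = pqqPrpqprqPQ$rrR  (last char: 'R')
  sorted[7] = prqPQ$rrRpqqPrpq  (last char: 'q')
  sorted[8] = qPQ$rrRpqqPrpqpr  (last char: 'r')
  sorted[9] = qPrpqprqPQ$rrRpq  (last char: 'q')
  sorted[10] = qprqPQ$rrRpqqPrp  (last char: 'p')
  sorted[11] = qqPrpqprqPQ$rrRp  (last char: 'p')
  sorted[12] = rRpqqPrpqprqPQ$r  (last char: 'r')
  sorted[13] = rpqprqPQ$rrRpqqP  (last char: 'P')
  sorted[14] = rqPQ$rrRpqqPrpqp  (last char: 'p')
  sorted[15] = rrRpqqPrpqprqPQ$  (last char: '$')
Last column: QqqPrrRqrqpprPp$
Original string S is at sorted index 15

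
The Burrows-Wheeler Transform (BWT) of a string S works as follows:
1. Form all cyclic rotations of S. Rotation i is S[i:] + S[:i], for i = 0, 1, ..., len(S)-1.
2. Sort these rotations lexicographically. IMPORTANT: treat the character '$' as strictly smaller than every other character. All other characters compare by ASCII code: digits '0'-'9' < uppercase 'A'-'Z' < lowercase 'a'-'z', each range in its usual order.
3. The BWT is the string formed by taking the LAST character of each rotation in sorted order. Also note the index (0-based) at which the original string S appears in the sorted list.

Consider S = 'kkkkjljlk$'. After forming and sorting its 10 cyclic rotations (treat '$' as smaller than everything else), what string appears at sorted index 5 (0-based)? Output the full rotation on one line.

Answer: kkjljlk$kk

Derivation:
All 10 rotations (rotation i = S[i:]+S[:i]):
  rot[0] = kkkkjljlk$
  rot[1] = kkkjljlk$k
  rot[2] = kkjljlk$kk
  rot[3] = kjljlk$kkk
  rot[4] = jljlk$kkkk
  rot[5] = ljlk$kkkkj
  rot[6] = jlk$kkkkjl
  rot[7] = lk$kkkkjlj
  rot[8] = k$kkkkjljl
  rot[9] = $kkkkjljlk
Sorted (with $ < everything):
  sorted[0] = $kkkkjljlk
  sorted[1] = jljlk$kkkk
  sorted[2] = jlk$kkkkjl
  sorted[3] = k$kkkkjljl
  sorted[4] = kjljlk$kkk
  sorted[5] = kkjljlk$kk
  sorted[6] = kkkjljlk$k
  sorted[7] = kkkkjljlk$
  sorted[8] = ljlk$kkkkj
  sorted[9] = lk$kkkkjlj
sorted[5] = kkjljlk$kk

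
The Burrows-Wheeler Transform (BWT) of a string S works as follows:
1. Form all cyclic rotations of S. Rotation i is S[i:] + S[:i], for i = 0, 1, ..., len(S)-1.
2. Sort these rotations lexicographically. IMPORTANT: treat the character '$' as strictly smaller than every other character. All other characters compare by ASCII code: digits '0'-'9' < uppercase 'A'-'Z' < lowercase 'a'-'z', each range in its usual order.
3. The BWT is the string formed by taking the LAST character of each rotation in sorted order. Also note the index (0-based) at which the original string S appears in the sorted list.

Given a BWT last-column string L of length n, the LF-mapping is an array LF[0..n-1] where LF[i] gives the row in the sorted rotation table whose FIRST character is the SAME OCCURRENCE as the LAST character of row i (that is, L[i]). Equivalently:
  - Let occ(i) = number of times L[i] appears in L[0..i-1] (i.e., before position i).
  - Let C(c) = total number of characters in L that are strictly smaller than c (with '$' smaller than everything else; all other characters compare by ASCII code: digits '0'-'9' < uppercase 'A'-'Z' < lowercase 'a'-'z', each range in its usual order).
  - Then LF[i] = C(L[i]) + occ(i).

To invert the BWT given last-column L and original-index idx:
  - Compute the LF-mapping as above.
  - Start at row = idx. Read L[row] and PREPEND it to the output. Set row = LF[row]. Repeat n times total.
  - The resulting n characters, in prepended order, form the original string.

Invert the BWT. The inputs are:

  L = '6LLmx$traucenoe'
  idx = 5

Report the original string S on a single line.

Answer: counterexamLL6$

Derivation:
LF mapping: 1 2 3 8 14 0 12 11 4 13 5 6 9 10 7
Walk LF starting at row 5, prepending L[row]:
  step 1: row=5, L[5]='$', prepend. Next row=LF[5]=0
  step 2: row=0, L[0]='6', prepend. Next row=LF[0]=1
  step 3: row=1, L[1]='L', prepend. Next row=LF[1]=2
  step 4: row=2, L[2]='L', prepend. Next row=LF[2]=3
  step 5: row=3, L[3]='m', prepend. Next row=LF[3]=8
  step 6: row=8, L[8]='a', prepend. Next row=LF[8]=4
  step 7: row=4, L[4]='x', prepend. Next row=LF[4]=14
  step 8: row=14, L[14]='e', prepend. Next row=LF[14]=7
  step 9: row=7, L[7]='r', prepend. Next row=LF[7]=11
  step 10: row=11, L[11]='e', prepend. Next row=LF[11]=6
  step 11: row=6, L[6]='t', prepend. Next row=LF[6]=12
  step 12: row=12, L[12]='n', prepend. Next row=LF[12]=9
  step 13: row=9, L[9]='u', prepend. Next row=LF[9]=13
  step 14: row=13, L[13]='o', prepend. Next row=LF[13]=10
  step 15: row=10, L[10]='c', prepend. Next row=LF[10]=5
Reversed output: counterexamLL6$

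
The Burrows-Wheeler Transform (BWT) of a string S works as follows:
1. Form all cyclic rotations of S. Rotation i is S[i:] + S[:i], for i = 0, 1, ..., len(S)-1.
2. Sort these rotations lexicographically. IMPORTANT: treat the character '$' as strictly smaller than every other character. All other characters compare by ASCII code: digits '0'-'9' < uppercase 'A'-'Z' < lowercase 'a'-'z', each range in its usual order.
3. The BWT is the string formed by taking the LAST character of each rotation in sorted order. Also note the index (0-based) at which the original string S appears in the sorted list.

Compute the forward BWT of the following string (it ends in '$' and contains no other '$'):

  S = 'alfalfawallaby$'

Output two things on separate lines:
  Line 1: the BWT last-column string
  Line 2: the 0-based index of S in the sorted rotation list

Answer: yl$fwfalllaaaab
2

Derivation:
All 15 rotations (rotation i = S[i:]+S[:i]):
  rot[0] = alfalfawallaby$
  rot[1] = lfalfawallaby$a
  rot[2] = falfawallaby$al
  rot[3] = alfawallaby$alf
  rot[4] = lfawallaby$alfa
  rot[5] = fawallaby$alfal
  rot[6] = awallaby$alfalf
  rot[7] = wallaby$alfalfa
  rot[8] = allaby$alfalfaw
  rot[9] = llaby$alfalfawa
  rot[10] = laby$alfalfawal
  rot[11] = aby$alfalfawall
  rot[12] = by$alfalfawalla
  rot[13] = y$alfalfawallab
  rot[14] = $alfalfawallaby
Sorted (with $ < everything):
  sorted[0] = $alfalfawallaby  (last char: 'y')
  sorted[1] = aby$alfalfawall  (last char: 'l')
  sorted[2] = alfalfawallaby$  (last char: '$')
  sorted[3] = alfawallaby$alf  (last char: 'f')
  sorted[4] = allaby$alfalfaw  (last char: 'w')
  sorted[5] = awallaby$alfalf  (last char: 'f')
  sorted[6] = by$alfalfawalla  (last char: 'a')
  sorted[7] = falfawallaby$al  (last char: 'l')
  sorted[8] = fawallaby$alfal  (last char: 'l')
  sorted[9] = laby$alfalfawal  (last char: 'l')
  sorted[10] = lfalfawallaby$a  (last char: 'a')
  sorted[11] = lfawallaby$alfa  (last char: 'a')
  sorted[12] = llaby$alfalfawa  (last char: 'a')
  sorted[13] = wallaby$alfalfa  (last char: 'a')
  sorted[14] = y$alfalfawallab  (last char: 'b')
Last column: yl$fwfalllaaaab
Original string S is at sorted index 2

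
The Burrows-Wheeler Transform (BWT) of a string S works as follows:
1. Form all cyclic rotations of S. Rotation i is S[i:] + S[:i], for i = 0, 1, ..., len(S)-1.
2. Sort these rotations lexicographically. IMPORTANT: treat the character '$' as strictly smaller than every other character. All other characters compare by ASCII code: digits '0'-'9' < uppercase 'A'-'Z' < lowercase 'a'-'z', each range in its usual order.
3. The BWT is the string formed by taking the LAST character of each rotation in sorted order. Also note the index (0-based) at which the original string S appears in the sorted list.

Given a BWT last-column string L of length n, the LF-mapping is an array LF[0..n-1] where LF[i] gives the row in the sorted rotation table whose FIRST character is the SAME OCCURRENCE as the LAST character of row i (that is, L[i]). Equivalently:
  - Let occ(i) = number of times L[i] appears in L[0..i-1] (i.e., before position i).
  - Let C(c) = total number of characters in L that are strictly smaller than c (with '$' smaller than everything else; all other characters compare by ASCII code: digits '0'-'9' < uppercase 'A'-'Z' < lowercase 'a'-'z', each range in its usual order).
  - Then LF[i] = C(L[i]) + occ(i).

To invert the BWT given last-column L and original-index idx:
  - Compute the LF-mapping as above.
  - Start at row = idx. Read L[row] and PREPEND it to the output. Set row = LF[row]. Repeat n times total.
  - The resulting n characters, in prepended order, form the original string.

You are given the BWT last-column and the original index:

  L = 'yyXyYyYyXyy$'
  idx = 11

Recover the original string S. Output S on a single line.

Answer: yyyyYYyXXyy$

Derivation:
LF mapping: 5 6 1 7 3 8 4 9 2 10 11 0
Walk LF starting at row 11, prepending L[row]:
  step 1: row=11, L[11]='$', prepend. Next row=LF[11]=0
  step 2: row=0, L[0]='y', prepend. Next row=LF[0]=5
  step 3: row=5, L[5]='y', prepend. Next row=LF[5]=8
  step 4: row=8, L[8]='X', prepend. Next row=LF[8]=2
  step 5: row=2, L[2]='X', prepend. Next row=LF[2]=1
  step 6: row=1, L[1]='y', prepend. Next row=LF[1]=6
  step 7: row=6, L[6]='Y', prepend. Next row=LF[6]=4
  step 8: row=4, L[4]='Y', prepend. Next row=LF[4]=3
  step 9: row=3, L[3]='y', prepend. Next row=LF[3]=7
  step 10: row=7, L[7]='y', prepend. Next row=LF[7]=9
  step 11: row=9, L[9]='y', prepend. Next row=LF[9]=10
  step 12: row=10, L[10]='y', prepend. Next row=LF[10]=11
Reversed output: yyyyYYyXXyy$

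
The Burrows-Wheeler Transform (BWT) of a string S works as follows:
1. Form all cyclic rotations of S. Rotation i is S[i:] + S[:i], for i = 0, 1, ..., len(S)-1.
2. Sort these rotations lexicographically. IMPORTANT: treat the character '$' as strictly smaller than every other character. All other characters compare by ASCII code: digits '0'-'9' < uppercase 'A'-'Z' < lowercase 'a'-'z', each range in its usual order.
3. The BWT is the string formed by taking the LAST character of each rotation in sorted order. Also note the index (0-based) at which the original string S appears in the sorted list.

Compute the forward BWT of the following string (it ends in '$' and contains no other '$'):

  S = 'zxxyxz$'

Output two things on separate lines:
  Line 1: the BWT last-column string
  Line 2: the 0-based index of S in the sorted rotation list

All 7 rotations (rotation i = S[i:]+S[:i]):
  rot[0] = zxxyxz$
  rot[1] = xxyxz$z
  rot[2] = xyxz$zx
  rot[3] = yxz$zxx
  rot[4] = xz$zxxy
  rot[5] = z$zxxyx
  rot[6] = $zxxyxz
Sorted (with $ < everything):
  sorted[0] = $zxxyxz  (last char: 'z')
  sorted[1] = xxyxz$z  (last char: 'z')
  sorted[2] = xyxz$zx  (last char: 'x')
  sorted[3] = xz$zxxy  (last char: 'y')
  sorted[4] = yxz$zxx  (last char: 'x')
  sorted[5] = z$zxxyx  (last char: 'x')
  sorted[6] = zxxyxz$  (last char: '$')
Last column: zzxyxx$
Original string S is at sorted index 6

Answer: zzxyxx$
6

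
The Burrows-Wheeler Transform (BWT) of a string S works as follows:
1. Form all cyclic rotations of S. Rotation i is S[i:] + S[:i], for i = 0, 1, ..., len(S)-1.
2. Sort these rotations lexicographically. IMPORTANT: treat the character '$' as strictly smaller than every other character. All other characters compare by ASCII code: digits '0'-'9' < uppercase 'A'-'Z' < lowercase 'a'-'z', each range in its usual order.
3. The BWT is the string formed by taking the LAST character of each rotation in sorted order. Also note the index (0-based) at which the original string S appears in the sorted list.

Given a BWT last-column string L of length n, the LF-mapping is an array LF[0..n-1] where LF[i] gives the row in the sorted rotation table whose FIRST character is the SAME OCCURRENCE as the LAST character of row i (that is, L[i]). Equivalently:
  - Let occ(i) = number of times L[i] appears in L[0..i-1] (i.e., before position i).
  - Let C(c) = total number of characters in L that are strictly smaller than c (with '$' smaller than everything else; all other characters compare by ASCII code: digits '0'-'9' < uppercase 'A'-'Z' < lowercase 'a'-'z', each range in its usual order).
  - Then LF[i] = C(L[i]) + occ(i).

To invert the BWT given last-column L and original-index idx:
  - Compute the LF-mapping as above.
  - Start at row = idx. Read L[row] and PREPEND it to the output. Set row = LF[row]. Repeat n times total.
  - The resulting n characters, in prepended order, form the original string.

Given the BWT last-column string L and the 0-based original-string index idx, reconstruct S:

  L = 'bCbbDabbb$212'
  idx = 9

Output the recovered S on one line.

LF mapping: 7 4 8 9 5 6 10 11 12 0 2 1 3
Walk LF starting at row 9, prepending L[row]:
  step 1: row=9, L[9]='$', prepend. Next row=LF[9]=0
  step 2: row=0, L[0]='b', prepend. Next row=LF[0]=7
  step 3: row=7, L[7]='b', prepend. Next row=LF[7]=11
  step 4: row=11, L[11]='1', prepend. Next row=LF[11]=1
  step 5: row=1, L[1]='C', prepend. Next row=LF[1]=4
  step 6: row=4, L[4]='D', prepend. Next row=LF[4]=5
  step 7: row=5, L[5]='a', prepend. Next row=LF[5]=6
  step 8: row=6, L[6]='b', prepend. Next row=LF[6]=10
  step 9: row=10, L[10]='2', prepend. Next row=LF[10]=2
  step 10: row=2, L[2]='b', prepend. Next row=LF[2]=8
  step 11: row=8, L[8]='b', prepend. Next row=LF[8]=12
  step 12: row=12, L[12]='2', prepend. Next row=LF[12]=3
  step 13: row=3, L[3]='b', prepend. Next row=LF[3]=9
Reversed output: b2bb2baDC1bb$

Answer: b2bb2baDC1bb$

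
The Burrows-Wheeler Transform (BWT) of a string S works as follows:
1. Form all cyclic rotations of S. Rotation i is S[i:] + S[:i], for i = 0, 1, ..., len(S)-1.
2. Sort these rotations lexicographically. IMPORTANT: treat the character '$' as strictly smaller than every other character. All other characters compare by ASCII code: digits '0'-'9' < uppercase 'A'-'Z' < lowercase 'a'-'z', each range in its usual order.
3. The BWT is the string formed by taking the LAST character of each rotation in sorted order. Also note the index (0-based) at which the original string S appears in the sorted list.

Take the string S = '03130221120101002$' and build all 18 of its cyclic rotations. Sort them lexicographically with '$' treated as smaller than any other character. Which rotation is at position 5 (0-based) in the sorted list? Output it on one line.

All 18 rotations (rotation i = S[i:]+S[:i]):
  rot[0] = 03130221120101002$
  rot[1] = 3130221120101002$0
  rot[2] = 130221120101002$03
  rot[3] = 30221120101002$031
  rot[4] = 0221120101002$0313
  rot[5] = 221120101002$03130
  rot[6] = 21120101002$031302
  rot[7] = 1120101002$0313022
  rot[8] = 120101002$03130221
  rot[9] = 20101002$031302211
  rot[10] = 0101002$0313022112
  rot[11] = 101002$03130221120
  rot[12] = 01002$031302211201
  rot[13] = 1002$0313022112010
  rot[14] = 002$03130221120101
  rot[15] = 02$031302211201010
  rot[16] = 2$0313022112010100
  rot[17] = $03130221120101002
Sorted (with $ < everything):
  sorted[0] = $03130221120101002
  sorted[1] = 002$03130221120101
  sorted[2] = 01002$031302211201
  sorted[3] = 0101002$0313022112
  sorted[4] = 02$031302211201010
  sorted[5] = 0221120101002$0313
  sorted[6] = 03130221120101002$
  sorted[7] = 1002$0313022112010
  sorted[8] = 101002$03130221120
  sorted[9] = 1120101002$0313022
  sorted[10] = 120101002$03130221
  sorted[11] = 130221120101002$03
  sorted[12] = 2$0313022112010100
  sorted[13] = 20101002$031302211
  sorted[14] = 21120101002$031302
  sorted[15] = 221120101002$03130
  sorted[16] = 30221120101002$031
  sorted[17] = 3130221120101002$0
sorted[5] = 0221120101002$0313

Answer: 0221120101002$0313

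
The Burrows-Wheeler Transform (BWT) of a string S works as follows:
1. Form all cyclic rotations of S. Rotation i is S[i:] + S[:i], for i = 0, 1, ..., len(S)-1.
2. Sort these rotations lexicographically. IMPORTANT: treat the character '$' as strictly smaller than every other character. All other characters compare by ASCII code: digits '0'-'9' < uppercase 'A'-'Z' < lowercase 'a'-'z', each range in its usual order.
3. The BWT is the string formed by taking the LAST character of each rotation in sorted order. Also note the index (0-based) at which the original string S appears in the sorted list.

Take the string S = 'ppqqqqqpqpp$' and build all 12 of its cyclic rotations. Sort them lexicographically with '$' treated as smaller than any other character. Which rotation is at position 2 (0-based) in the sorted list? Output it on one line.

All 12 rotations (rotation i = S[i:]+S[:i]):
  rot[0] = ppqqqqqpqpp$
  rot[1] = pqqqqqpqpp$p
  rot[2] = qqqqqpqpp$pp
  rot[3] = qqqqpqpp$ppq
  rot[4] = qqqpqpp$ppqq
  rot[5] = qqpqpp$ppqqq
  rot[6] = qpqpp$ppqqqq
  rot[7] = pqpp$ppqqqqq
  rot[8] = qpp$ppqqqqqp
  rot[9] = pp$ppqqqqqpq
  rot[10] = p$ppqqqqqpqp
  rot[11] = $ppqqqqqpqpp
Sorted (with $ < everything):
  sorted[0] = $ppqqqqqpqpp
  sorted[1] = p$ppqqqqqpqp
  sorted[2] = pp$ppqqqqqpq
  sorted[3] = ppqqqqqpqpp$
  sorted[4] = pqpp$ppqqqqq
  sorted[5] = pqqqqqpqpp$p
  sorted[6] = qpp$ppqqqqqp
  sorted[7] = qpqpp$ppqqqq
  sorted[8] = qqpqpp$ppqqq
  sorted[9] = qqqpqpp$ppqq
  sorted[10] = qqqqpqpp$ppq
  sorted[11] = qqqqqpqpp$pp
sorted[2] = pp$ppqqqqqpq

Answer: pp$ppqqqqqpq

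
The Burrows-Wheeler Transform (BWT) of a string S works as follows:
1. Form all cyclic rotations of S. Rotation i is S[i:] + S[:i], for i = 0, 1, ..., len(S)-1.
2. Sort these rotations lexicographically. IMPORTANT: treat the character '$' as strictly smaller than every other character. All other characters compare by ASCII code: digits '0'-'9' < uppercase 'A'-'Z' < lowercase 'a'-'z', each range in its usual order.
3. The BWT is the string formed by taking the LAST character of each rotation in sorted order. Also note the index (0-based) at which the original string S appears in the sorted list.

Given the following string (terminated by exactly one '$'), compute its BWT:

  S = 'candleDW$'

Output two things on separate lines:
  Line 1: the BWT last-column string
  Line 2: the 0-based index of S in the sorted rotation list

Answer: WeDc$nlda
4

Derivation:
All 9 rotations (rotation i = S[i:]+S[:i]):
  rot[0] = candleDW$
  rot[1] = andleDW$c
  rot[2] = ndleDW$ca
  rot[3] = dleDW$can
  rot[4] = leDW$cand
  rot[5] = eDW$candl
  rot[6] = DW$candle
  rot[7] = W$candleD
  rot[8] = $candleDW
Sorted (with $ < everything):
  sorted[0] = $candleDW  (last char: 'W')
  sorted[1] = DW$candle  (last char: 'e')
  sorted[2] = W$candleD  (last char: 'D')
  sorted[3] = andleDW$c  (last char: 'c')
  sorted[4] = candleDW$  (last char: '$')
  sorted[5] = dleDW$can  (last char: 'n')
  sorted[6] = eDW$candl  (last char: 'l')
  sorted[7] = leDW$cand  (last char: 'd')
  sorted[8] = ndleDW$ca  (last char: 'a')
Last column: WeDc$nlda
Original string S is at sorted index 4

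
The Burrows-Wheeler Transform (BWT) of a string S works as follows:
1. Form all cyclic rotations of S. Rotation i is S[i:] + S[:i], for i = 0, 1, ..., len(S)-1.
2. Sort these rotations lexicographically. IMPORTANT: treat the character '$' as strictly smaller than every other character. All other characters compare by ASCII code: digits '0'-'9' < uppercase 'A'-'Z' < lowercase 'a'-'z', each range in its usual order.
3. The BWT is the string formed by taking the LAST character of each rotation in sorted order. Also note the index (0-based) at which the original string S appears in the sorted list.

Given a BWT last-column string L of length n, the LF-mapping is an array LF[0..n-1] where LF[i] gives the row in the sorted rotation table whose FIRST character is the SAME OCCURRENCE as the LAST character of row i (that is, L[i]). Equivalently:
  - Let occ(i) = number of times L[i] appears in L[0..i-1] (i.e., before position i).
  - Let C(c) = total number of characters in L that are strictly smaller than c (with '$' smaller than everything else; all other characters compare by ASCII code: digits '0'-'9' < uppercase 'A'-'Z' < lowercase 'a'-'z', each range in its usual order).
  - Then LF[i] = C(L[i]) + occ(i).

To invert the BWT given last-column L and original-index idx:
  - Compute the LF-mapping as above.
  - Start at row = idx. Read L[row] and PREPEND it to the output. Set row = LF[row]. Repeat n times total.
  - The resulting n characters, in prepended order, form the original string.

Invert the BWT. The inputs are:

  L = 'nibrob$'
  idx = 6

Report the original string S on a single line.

Answer: ribbon$

Derivation:
LF mapping: 4 3 1 6 5 2 0
Walk LF starting at row 6, prepending L[row]:
  step 1: row=6, L[6]='$', prepend. Next row=LF[6]=0
  step 2: row=0, L[0]='n', prepend. Next row=LF[0]=4
  step 3: row=4, L[4]='o', prepend. Next row=LF[4]=5
  step 4: row=5, L[5]='b', prepend. Next row=LF[5]=2
  step 5: row=2, L[2]='b', prepend. Next row=LF[2]=1
  step 6: row=1, L[1]='i', prepend. Next row=LF[1]=3
  step 7: row=3, L[3]='r', prepend. Next row=LF[3]=6
Reversed output: ribbon$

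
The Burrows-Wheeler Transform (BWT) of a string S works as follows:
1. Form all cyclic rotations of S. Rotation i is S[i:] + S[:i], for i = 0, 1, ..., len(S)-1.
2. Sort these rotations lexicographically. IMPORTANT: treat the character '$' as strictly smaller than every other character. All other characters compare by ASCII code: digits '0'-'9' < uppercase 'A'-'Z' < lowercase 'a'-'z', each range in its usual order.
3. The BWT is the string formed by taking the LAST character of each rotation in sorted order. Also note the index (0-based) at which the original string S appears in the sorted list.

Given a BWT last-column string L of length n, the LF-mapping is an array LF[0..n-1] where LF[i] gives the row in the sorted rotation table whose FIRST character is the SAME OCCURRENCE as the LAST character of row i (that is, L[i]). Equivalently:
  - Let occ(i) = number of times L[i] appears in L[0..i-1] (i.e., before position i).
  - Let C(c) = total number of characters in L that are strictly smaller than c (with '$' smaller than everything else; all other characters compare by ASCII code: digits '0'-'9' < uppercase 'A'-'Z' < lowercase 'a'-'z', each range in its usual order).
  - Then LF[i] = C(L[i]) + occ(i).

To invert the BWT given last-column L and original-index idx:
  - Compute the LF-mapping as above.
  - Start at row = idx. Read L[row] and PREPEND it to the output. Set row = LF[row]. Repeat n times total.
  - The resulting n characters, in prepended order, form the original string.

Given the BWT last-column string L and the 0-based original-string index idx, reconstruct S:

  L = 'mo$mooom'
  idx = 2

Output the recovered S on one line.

Answer: mmoooom$

Derivation:
LF mapping: 1 4 0 2 5 6 7 3
Walk LF starting at row 2, prepending L[row]:
  step 1: row=2, L[2]='$', prepend. Next row=LF[2]=0
  step 2: row=0, L[0]='m', prepend. Next row=LF[0]=1
  step 3: row=1, L[1]='o', prepend. Next row=LF[1]=4
  step 4: row=4, L[4]='o', prepend. Next row=LF[4]=5
  step 5: row=5, L[5]='o', prepend. Next row=LF[5]=6
  step 6: row=6, L[6]='o', prepend. Next row=LF[6]=7
  step 7: row=7, L[7]='m', prepend. Next row=LF[7]=3
  step 8: row=3, L[3]='m', prepend. Next row=LF[3]=2
Reversed output: mmoooom$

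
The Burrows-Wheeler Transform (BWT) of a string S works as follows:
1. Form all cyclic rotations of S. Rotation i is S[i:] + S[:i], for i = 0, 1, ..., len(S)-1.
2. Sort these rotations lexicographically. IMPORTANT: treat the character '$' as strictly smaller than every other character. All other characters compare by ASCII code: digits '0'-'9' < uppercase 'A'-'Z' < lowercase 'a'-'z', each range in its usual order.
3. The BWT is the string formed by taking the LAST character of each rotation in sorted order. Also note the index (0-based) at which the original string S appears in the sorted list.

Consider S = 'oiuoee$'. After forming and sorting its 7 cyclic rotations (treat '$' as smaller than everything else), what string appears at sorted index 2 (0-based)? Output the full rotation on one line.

All 7 rotations (rotation i = S[i:]+S[:i]):
  rot[0] = oiuoee$
  rot[1] = iuoee$o
  rot[2] = uoee$oi
  rot[3] = oee$oiu
  rot[4] = ee$oiuo
  rot[5] = e$oiuoe
  rot[6] = $oiuoee
Sorted (with $ < everything):
  sorted[0] = $oiuoee
  sorted[1] = e$oiuoe
  sorted[2] = ee$oiuo
  sorted[3] = iuoee$o
  sorted[4] = oee$oiu
  sorted[5] = oiuoee$
  sorted[6] = uoee$oi
sorted[2] = ee$oiuo

Answer: ee$oiuo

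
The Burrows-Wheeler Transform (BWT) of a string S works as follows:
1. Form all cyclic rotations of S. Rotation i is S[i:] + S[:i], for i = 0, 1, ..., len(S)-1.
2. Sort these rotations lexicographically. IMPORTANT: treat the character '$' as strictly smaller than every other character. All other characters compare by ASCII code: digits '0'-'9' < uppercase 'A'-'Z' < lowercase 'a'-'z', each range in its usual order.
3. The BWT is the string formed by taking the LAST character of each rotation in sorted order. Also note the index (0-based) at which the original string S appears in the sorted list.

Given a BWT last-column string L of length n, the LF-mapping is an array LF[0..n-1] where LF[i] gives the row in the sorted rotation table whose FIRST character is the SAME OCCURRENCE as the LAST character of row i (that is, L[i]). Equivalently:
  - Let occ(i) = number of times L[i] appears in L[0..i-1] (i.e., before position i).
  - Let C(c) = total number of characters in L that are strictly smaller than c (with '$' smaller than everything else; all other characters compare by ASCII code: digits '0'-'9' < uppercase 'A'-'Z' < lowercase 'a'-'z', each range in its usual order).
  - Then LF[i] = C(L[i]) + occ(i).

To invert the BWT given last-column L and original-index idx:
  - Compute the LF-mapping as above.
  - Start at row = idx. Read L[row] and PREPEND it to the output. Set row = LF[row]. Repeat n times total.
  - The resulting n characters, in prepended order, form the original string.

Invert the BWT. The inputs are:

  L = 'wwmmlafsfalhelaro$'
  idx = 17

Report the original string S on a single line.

Answer: wafflemarshmallow$

Derivation:
LF mapping: 16 17 11 12 8 1 5 15 6 2 9 7 4 10 3 14 13 0
Walk LF starting at row 17, prepending L[row]:
  step 1: row=17, L[17]='$', prepend. Next row=LF[17]=0
  step 2: row=0, L[0]='w', prepend. Next row=LF[0]=16
  step 3: row=16, L[16]='o', prepend. Next row=LF[16]=13
  step 4: row=13, L[13]='l', prepend. Next row=LF[13]=10
  step 5: row=10, L[10]='l', prepend. Next row=LF[10]=9
  step 6: row=9, L[9]='a', prepend. Next row=LF[9]=2
  step 7: row=2, L[2]='m', prepend. Next row=LF[2]=11
  step 8: row=11, L[11]='h', prepend. Next row=LF[11]=7
  step 9: row=7, L[7]='s', prepend. Next row=LF[7]=15
  step 10: row=15, L[15]='r', prepend. Next row=LF[15]=14
  step 11: row=14, L[14]='a', prepend. Next row=LF[14]=3
  step 12: row=3, L[3]='m', prepend. Next row=LF[3]=12
  step 13: row=12, L[12]='e', prepend. Next row=LF[12]=4
  step 14: row=4, L[4]='l', prepend. Next row=LF[4]=8
  step 15: row=8, L[8]='f', prepend. Next row=LF[8]=6
  step 16: row=6, L[6]='f', prepend. Next row=LF[6]=5
  step 17: row=5, L[5]='a', prepend. Next row=LF[5]=1
  step 18: row=1, L[1]='w', prepend. Next row=LF[1]=17
Reversed output: wafflemarshmallow$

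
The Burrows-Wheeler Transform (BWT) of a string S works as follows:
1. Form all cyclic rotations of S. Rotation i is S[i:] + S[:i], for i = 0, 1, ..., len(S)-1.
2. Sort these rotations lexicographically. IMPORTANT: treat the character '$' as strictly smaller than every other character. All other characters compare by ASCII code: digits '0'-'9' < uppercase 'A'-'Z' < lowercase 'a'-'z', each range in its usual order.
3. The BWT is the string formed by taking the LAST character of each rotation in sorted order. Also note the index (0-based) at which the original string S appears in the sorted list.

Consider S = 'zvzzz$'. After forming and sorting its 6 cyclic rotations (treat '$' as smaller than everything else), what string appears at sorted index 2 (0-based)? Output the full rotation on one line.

All 6 rotations (rotation i = S[i:]+S[:i]):
  rot[0] = zvzzz$
  rot[1] = vzzz$z
  rot[2] = zzz$zv
  rot[3] = zz$zvz
  rot[4] = z$zvzz
  rot[5] = $zvzzz
Sorted (with $ < everything):
  sorted[0] = $zvzzz
  sorted[1] = vzzz$z
  sorted[2] = z$zvzz
  sorted[3] = zvzzz$
  sorted[4] = zz$zvz
  sorted[5] = zzz$zv
sorted[2] = z$zvzz

Answer: z$zvzz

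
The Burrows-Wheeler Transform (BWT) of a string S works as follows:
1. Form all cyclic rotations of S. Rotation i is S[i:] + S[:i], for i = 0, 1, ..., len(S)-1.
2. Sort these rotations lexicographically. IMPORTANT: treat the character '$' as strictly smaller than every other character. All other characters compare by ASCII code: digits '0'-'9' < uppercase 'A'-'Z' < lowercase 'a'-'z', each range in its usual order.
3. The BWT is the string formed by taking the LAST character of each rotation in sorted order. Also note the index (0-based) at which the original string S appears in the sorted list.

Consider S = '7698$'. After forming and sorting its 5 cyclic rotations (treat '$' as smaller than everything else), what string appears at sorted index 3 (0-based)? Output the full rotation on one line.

Answer: 8$769

Derivation:
All 5 rotations (rotation i = S[i:]+S[:i]):
  rot[0] = 7698$
  rot[1] = 698$7
  rot[2] = 98$76
  rot[3] = 8$769
  rot[4] = $7698
Sorted (with $ < everything):
  sorted[0] = $7698
  sorted[1] = 698$7
  sorted[2] = 7698$
  sorted[3] = 8$769
  sorted[4] = 98$76
sorted[3] = 8$769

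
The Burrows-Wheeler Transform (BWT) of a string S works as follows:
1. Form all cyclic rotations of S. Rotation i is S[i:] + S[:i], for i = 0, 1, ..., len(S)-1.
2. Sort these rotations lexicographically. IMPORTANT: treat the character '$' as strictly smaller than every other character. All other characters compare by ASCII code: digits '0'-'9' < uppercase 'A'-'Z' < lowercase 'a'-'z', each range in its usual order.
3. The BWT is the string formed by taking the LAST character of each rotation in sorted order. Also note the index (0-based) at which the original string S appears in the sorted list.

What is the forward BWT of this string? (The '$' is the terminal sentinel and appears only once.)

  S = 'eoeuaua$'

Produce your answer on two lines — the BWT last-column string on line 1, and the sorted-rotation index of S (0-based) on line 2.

Answer: auu$oeae
3

Derivation:
All 8 rotations (rotation i = S[i:]+S[:i]):
  rot[0] = eoeuaua$
  rot[1] = oeuaua$e
  rot[2] = euaua$eo
  rot[3] = uaua$eoe
  rot[4] = aua$eoeu
  rot[5] = ua$eoeua
  rot[6] = a$eoeuau
  rot[7] = $eoeuaua
Sorted (with $ < everything):
  sorted[0] = $eoeuaua  (last char: 'a')
  sorted[1] = a$eoeuau  (last char: 'u')
  sorted[2] = aua$eoeu  (last char: 'u')
  sorted[3] = eoeuaua$  (last char: '$')
  sorted[4] = euaua$eo  (last char: 'o')
  sorted[5] = oeuaua$e  (last char: 'e')
  sorted[6] = ua$eoeua  (last char: 'a')
  sorted[7] = uaua$eoe  (last char: 'e')
Last column: auu$oeae
Original string S is at sorted index 3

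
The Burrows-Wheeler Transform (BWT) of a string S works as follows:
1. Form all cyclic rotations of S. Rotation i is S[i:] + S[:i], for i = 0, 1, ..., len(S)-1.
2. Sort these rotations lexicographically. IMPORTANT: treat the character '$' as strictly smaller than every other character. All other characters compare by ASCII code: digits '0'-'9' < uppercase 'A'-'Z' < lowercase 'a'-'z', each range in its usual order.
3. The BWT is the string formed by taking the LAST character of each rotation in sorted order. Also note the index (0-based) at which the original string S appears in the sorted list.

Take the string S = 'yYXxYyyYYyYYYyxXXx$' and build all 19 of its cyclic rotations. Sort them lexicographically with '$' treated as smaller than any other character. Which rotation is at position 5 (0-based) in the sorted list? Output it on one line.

Answer: YYYyxXXx$yYXxYyyYYy

Derivation:
All 19 rotations (rotation i = S[i:]+S[:i]):
  rot[0] = yYXxYyyYYyYYYyxXXx$
  rot[1] = YXxYyyYYyYYYyxXXx$y
  rot[2] = XxYyyYYyYYYyxXXx$yY
  rot[3] = xYyyYYyYYYyxXXx$yYX
  rot[4] = YyyYYyYYYyxXXx$yYXx
  rot[5] = yyYYyYYYyxXXx$yYXxY
  rot[6] = yYYyYYYyxXXx$yYXxYy
  rot[7] = YYyYYYyxXXx$yYXxYyy
  rot[8] = YyYYYyxXXx$yYXxYyyY
  rot[9] = yYYYyxXXx$yYXxYyyYY
  rot[10] = YYYyxXXx$yYXxYyyYYy
  rot[11] = YYyxXXx$yYXxYyyYYyY
  rot[12] = YyxXXx$yYXxYyyYYyYY
  rot[13] = yxXXx$yYXxYyyYYyYYY
  rot[14] = xXXx$yYXxYyyYYyYYYy
  rot[15] = XXx$yYXxYyyYYyYYYyx
  rot[16] = Xx$yYXxYyyYYyYYYyxX
  rot[17] = x$yYXxYyyYYyYYYyxXX
  rot[18] = $yYXxYyyYYyYYYyxXXx
Sorted (with $ < everything):
  sorted[0] = $yYXxYyyYYyYYYyxXXx
  sorted[1] = XXx$yYXxYyyYYyYYYyx
  sorted[2] = Xx$yYXxYyyYYyYYYyxX
  sorted[3] = XxYyyYYyYYYyxXXx$yY
  sorted[4] = YXxYyyYYyYYYyxXXx$y
  sorted[5] = YYYyxXXx$yYXxYyyYYy
  sorted[6] = YYyYYYyxXXx$yYXxYyy
  sorted[7] = YYyxXXx$yYXxYyyYYyY
  sorted[8] = YyYYYyxXXx$yYXxYyyY
  sorted[9] = YyxXXx$yYXxYyyYYyYY
  sorted[10] = YyyYYyYYYyxXXx$yYXx
  sorted[11] = x$yYXxYyyYYyYYYyxXX
  sorted[12] = xXXx$yYXxYyyYYyYYYy
  sorted[13] = xYyyYYyYYYyxXXx$yYX
  sorted[14] = yYXxYyyYYyYYYyxXXx$
  sorted[15] = yYYYyxXXx$yYXxYyyYY
  sorted[16] = yYYyYYYyxXXx$yYXxYy
  sorted[17] = yxXXx$yYXxYyyYYyYYY
  sorted[18] = yyYYyYYYyxXXx$yYXxY
sorted[5] = YYYyxXXx$yYXxYyyYYy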